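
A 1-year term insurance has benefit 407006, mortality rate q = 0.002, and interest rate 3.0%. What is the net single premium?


NSP = benefit * q * v
v = 1/(1+i) = 0.970874
NSP = 407006 * 0.002 * 0.970874
= 790.3029


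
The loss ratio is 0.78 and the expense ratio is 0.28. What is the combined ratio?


Combined ratio = loss ratio + expense ratio
= 0.78 + 0.28
= 1.06


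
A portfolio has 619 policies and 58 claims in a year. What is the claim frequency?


frequency = claims / policies
= 58 / 619
= 0.0937


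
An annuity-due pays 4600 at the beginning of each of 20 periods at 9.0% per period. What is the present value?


PV_due = PMT * (1-(1+i)^(-n))/i * (1+i)
PV_immediate = 41991.3101
PV_due = 41991.3101 * 1.09
= 45770.528


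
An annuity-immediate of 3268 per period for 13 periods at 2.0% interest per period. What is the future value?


FV = PMT * ((1+i)^n - 1) / i
= 3268 * ((1.02)^13 - 1) / 0.02
= 3268 * (1.293607 - 1) / 0.02
= 47975.3234


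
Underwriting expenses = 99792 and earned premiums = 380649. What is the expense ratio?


Expense ratio = expenses / premiums
= 99792 / 380649
= 0.2622


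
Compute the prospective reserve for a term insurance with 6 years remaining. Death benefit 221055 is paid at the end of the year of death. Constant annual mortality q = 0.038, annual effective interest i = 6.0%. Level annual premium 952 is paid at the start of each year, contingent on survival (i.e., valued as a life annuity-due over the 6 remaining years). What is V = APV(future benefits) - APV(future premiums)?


v = 1/(1+i) = 0.943396
APV(future benefits) per unit = sum_{k=0}^{5} k_p_x * q * v^(k+1) = 0.171098
APV(future benefits) = 221055 * 0.171098 = 37822.0869
Life annuity-due factor ä_{x:6} = sum_{k=0}^{5} k_p_x * v^k = 4.772736
APV(future premiums) = 952 * 4.772736 = 4543.6447
V = 37822.0869 - 4543.6447
= 33278.4422


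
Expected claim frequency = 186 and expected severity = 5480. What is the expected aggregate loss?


E[S] = E[N] * E[X]
= 186 * 5480
= 1.0193e+06


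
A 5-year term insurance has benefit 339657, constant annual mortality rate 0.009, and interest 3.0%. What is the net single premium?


NSP = benefit * sum_{k=0}^{n-1} k_p_x * q * v^(k+1)
With constant q=0.009, v=0.970874
Sum = 0.040504
NSP = 339657 * 0.040504
= 13757.375


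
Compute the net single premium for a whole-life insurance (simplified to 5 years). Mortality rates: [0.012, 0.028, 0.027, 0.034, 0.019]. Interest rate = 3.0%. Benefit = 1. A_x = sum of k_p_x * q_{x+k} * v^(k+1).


v = 0.970874
Year 0: k_p_x=1.0, q=0.012, term=0.01165
Year 1: k_p_x=0.988, q=0.028, term=0.026076
Year 2: k_p_x=0.960336, q=0.027, term=0.023729
Year 3: k_p_x=0.934407, q=0.034, term=0.028227
Year 4: k_p_x=0.902637, q=0.019, term=0.014794
A_x = 0.1045


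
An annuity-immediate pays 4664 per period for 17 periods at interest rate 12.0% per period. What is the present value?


PV = PMT * (1 - (1+i)^(-n)) / i
= 4664 * (1 - (1+0.12)^(-17)) / 0.12
= 4664 * (1 - 0.145644) / 0.12
= 4664 * 7.11963
= 33205.9566


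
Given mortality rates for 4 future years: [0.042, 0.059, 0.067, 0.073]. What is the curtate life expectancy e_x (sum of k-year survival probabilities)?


e_x = sum_{k=1}^{n} k_p_x
k_p_x values:
  1_p_x = 0.958
  2_p_x = 0.901478
  3_p_x = 0.841079
  4_p_x = 0.77968
e_x = 3.4802


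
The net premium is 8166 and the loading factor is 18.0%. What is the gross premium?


Gross = net * (1 + loading)
= 8166 * (1 + 0.18)
= 8166 * 1.18
= 9635.88


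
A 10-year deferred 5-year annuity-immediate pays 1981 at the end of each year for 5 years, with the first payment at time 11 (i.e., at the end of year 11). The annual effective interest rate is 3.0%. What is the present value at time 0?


PV at time 10 of the 5-year annuity-immediate:
a_n = 1981 * (1-(1+0.03)^(-5))/0.03 = 9072.3999
Discount back 10 years to time 0:
PV = 9072.3999 * (1+0.03)^(-10)
= 9072.3999 * 0.744094
= 6750.7176


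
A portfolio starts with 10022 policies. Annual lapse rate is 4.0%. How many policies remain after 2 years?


remaining = initial * (1 - lapse)^years
= 10022 * (1 - 0.04)^2
= 10022 * 0.9216
= 9236.2752


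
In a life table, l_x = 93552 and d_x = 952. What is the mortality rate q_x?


q_x = d_x / l_x
= 952 / 93552
= 0.0102


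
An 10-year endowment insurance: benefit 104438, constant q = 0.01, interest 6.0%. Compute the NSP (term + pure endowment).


Term component = 7385.2253
Pure endowment = 10_p_x * v^10 * benefit = 0.904382 * 0.558395 * 104438 = 52741.4226
NSP = 60126.6479


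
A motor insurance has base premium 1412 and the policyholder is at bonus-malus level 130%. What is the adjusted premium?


adjusted = base * BM_level / 100
= 1412 * 130 / 100
= 1412 * 1.3
= 1835.6


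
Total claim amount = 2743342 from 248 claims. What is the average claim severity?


severity = total / number
= 2743342 / 248
= 11061.8629


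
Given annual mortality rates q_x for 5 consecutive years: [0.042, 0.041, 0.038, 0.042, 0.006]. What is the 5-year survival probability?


p_k = 1 - q_k for each year
Survival = product of (1 - q_k)
= 0.958 * 0.959 * 0.962 * 0.958 * 0.994
= 0.8416


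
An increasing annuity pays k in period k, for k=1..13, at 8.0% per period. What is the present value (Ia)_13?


(Ia)_n = sum_{k=1}^{n} k * v^k, v = 1/(1+i)
v = 0.925926
Sum computed term by term:
(Ia)_13 = 46.9501


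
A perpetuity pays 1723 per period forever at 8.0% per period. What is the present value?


PV = PMT / i
= 1723 / 0.08
= 21537.5


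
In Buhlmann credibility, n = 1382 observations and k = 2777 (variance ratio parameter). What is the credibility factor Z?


Z = n / (n + k)
= 1382 / (1382 + 2777)
= 1382 / 4159
= 0.3323


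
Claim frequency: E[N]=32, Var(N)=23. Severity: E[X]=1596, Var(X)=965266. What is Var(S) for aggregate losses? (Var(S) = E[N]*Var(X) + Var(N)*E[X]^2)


Var(S) = E[N]*Var(X) + Var(N)*E[X]^2
= 32*965266 + 23*1596^2
= 30888512 + 58585968
= 8.9474e+07


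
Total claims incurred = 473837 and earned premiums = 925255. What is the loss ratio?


Loss ratio = claims / premiums
= 473837 / 925255
= 0.5121


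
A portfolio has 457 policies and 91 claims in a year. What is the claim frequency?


frequency = claims / policies
= 91 / 457
= 0.1991


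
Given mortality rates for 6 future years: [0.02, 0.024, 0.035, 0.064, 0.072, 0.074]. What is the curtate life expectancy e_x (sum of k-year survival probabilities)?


e_x = sum_{k=1}^{n} k_p_x
k_p_x values:
  1_p_x = 0.98
  2_p_x = 0.95648
  3_p_x = 0.923003
  4_p_x = 0.863931
  5_p_x = 0.801728
  6_p_x = 0.7424
e_x = 5.2675


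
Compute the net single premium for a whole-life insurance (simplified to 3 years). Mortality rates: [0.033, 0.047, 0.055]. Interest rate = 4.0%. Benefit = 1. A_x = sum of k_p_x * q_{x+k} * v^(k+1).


v = 0.961538
Year 0: k_p_x=1.0, q=0.033, term=0.031731
Year 1: k_p_x=0.967, q=0.047, term=0.04202
Year 2: k_p_x=0.921551, q=0.055, term=0.045059
A_x = 0.1188


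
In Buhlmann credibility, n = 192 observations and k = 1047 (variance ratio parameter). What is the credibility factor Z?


Z = n / (n + k)
= 192 / (192 + 1047)
= 192 / 1239
= 0.155


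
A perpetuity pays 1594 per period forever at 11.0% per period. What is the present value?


PV = PMT / i
= 1594 / 0.11
= 14490.9091


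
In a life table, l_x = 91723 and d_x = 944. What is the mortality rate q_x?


q_x = d_x / l_x
= 944 / 91723
= 0.0103


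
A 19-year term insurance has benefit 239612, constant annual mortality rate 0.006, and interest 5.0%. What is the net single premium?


NSP = benefit * sum_{k=0}^{n-1} k_p_x * q * v^(k+1)
With constant q=0.006, v=0.952381
Sum = 0.069324
NSP = 239612 * 0.069324
= 16610.8739


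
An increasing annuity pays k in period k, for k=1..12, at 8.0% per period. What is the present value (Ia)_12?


(Ia)_n = sum_{k=1}^{n} k * v^k, v = 1/(1+i)
v = 0.925926
Sum computed term by term:
(Ia)_12 = 42.17


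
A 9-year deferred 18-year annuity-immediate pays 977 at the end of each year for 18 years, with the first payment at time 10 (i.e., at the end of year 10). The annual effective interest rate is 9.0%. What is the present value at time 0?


PV at time 9 of the 18-year annuity-immediate:
a_n = 977 * (1-(1+0.09)^(-18))/0.09 = 8554.2457
Discount back 9 years to time 0:
PV = 8554.2457 * (1+0.09)^(-9)
= 8554.2457 * 0.460428
= 3938.6124


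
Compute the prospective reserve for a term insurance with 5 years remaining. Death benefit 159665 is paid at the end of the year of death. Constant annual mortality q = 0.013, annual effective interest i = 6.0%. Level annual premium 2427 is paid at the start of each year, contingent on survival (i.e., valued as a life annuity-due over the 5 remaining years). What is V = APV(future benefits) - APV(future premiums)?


v = 1/(1+i) = 0.943396
APV(future benefits) per unit = sum_{k=0}^{4} k_p_x * q * v^(k+1) = 0.053437
APV(future benefits) = 159665 * 0.053437 = 8531.9545
Life annuity-due factor ä_{x:5} = sum_{k=0}^{4} k_p_x * v^k = 4.357138
APV(future premiums) = 2427 * 4.357138 = 10574.774
V = 8531.9545 - 10574.774
= -2042.8195


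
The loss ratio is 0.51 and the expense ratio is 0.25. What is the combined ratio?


Combined ratio = loss ratio + expense ratio
= 0.51 + 0.25
= 0.76


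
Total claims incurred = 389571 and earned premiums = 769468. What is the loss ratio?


Loss ratio = claims / premiums
= 389571 / 769468
= 0.5063


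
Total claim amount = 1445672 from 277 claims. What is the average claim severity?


severity = total / number
= 1445672 / 277
= 5219.0325


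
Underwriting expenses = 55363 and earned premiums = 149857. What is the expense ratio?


Expense ratio = expenses / premiums
= 55363 / 149857
= 0.3694


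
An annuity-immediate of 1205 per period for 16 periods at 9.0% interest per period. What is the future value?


FV = PMT * ((1+i)^n - 1) / i
= 1205 * ((1.09)^16 - 1) / 0.09
= 1205 * (3.970306 - 1) / 0.09
= 39769.0954


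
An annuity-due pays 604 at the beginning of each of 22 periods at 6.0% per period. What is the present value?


PV_due = PMT * (1-(1+i)^(-n))/i * (1+i)
PV_immediate = 7273.1154
PV_due = 7273.1154 * 1.06
= 7709.5023


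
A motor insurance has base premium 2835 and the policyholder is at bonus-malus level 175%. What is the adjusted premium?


adjusted = base * BM_level / 100
= 2835 * 175 / 100
= 2835 * 1.75
= 4961.25


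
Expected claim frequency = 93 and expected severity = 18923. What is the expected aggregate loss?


E[S] = E[N] * E[X]
= 93 * 18923
= 1.7598e+06


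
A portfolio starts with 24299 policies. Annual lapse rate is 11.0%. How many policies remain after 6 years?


remaining = initial * (1 - lapse)^years
= 24299 * (1 - 0.11)^6
= 24299 * 0.496981
= 12076.1484


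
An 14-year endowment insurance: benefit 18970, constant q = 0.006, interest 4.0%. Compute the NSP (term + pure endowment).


Term component = 1160.9286
Pure endowment = 14_p_x * v^14 * benefit = 0.919199 * 0.577475 * 18970 = 10069.5477
NSP = 11230.4762


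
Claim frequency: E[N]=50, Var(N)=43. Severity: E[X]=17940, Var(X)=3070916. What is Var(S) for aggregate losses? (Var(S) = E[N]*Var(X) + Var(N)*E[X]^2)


Var(S) = E[N]*Var(X) + Var(N)*E[X]^2
= 50*3070916 + 43*17940^2
= 153545800 + 13839274800
= 1.3993e+10


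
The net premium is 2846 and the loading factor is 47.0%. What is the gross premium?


Gross = net * (1 + loading)
= 2846 * (1 + 0.47)
= 2846 * 1.47
= 4183.62


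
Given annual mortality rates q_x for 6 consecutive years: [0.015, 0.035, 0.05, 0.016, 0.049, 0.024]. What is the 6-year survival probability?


p_k = 1 - q_k for each year
Survival = product of (1 - q_k)
= 0.985 * 0.965 * 0.95 * 0.984 * 0.951 * 0.976
= 0.8247


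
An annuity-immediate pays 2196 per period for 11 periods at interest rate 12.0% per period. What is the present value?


PV = PMT * (1 - (1+i)^(-n)) / i
= 2196 * (1 - (1+0.12)^(-11)) / 0.12
= 2196 * (1 - 0.287476) / 0.12
= 2196 * 5.937699
= 13039.1873


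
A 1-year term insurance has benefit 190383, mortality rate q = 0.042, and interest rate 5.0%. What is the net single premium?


NSP = benefit * q * v
v = 1/(1+i) = 0.952381
NSP = 190383 * 0.042 * 0.952381
= 7615.32


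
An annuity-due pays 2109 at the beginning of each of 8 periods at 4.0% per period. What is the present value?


PV_due = PMT * (1-(1+i)^(-n))/i * (1+i)
PV_immediate = 14199.3589
PV_due = 14199.3589 * 1.04
= 14767.3333


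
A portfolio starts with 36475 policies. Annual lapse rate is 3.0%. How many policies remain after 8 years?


remaining = initial * (1 - lapse)^years
= 36475 * (1 - 0.03)^8
= 36475 * 0.783743
= 28587.039


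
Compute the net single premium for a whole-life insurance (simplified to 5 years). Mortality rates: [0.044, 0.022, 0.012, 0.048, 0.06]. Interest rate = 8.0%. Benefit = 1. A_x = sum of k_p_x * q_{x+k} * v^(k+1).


v = 0.925926
Year 0: k_p_x=1.0, q=0.044, term=0.040741
Year 1: k_p_x=0.956, q=0.022, term=0.018032
Year 2: k_p_x=0.934968, q=0.012, term=0.008906
Year 3: k_p_x=0.923748, q=0.048, term=0.032591
Year 4: k_p_x=0.879408, q=0.06, term=0.035911
A_x = 0.1362


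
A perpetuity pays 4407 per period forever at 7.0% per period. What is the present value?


PV = PMT / i
= 4407 / 0.07
= 62957.1429


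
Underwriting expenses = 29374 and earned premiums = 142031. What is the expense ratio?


Expense ratio = expenses / premiums
= 29374 / 142031
= 0.2068


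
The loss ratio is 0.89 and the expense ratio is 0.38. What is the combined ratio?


Combined ratio = loss ratio + expense ratio
= 0.89 + 0.38
= 1.27


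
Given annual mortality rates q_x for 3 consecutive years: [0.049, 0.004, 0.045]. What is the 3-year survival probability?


p_k = 1 - q_k for each year
Survival = product of (1 - q_k)
= 0.951 * 0.996 * 0.955
= 0.9046


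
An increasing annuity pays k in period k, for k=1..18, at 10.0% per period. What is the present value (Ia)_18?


(Ia)_n = sum_{k=1}^{n} k * v^k, v = 1/(1+i)
v = 0.909091
Sum computed term by term:
(Ia)_18 = 57.841


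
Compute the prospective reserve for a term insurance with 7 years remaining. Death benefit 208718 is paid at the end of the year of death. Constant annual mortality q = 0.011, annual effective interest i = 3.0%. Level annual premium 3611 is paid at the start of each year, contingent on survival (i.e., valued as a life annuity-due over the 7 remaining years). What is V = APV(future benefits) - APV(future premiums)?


v = 1/(1+i) = 0.970874
APV(future benefits) per unit = sum_{k=0}^{6} k_p_x * q * v^(k+1) = 0.066399
APV(future benefits) = 208718 * 0.066399 = 13858.7086
Life annuity-due factor ä_{x:7} = sum_{k=0}^{6} k_p_x * v^k = 6.21738
APV(future premiums) = 3611 * 6.21738 = 22450.9584
V = 13858.7086 - 22450.9584
= -8592.2499


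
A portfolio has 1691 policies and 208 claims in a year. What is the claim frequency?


frequency = claims / policies
= 208 / 1691
= 0.123


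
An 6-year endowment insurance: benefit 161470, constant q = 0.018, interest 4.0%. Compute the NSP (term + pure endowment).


Term component = 14596.9167
Pure endowment = 6_p_x * v^6 * benefit = 0.896745 * 0.790315 * 161470 = 114435.4907
NSP = 129032.4074


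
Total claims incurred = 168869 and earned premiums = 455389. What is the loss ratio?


Loss ratio = claims / premiums
= 168869 / 455389
= 0.3708


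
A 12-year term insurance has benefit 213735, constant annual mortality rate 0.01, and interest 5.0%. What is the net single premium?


NSP = benefit * sum_{k=0}^{n-1} k_p_x * q * v^(k+1)
With constant q=0.01, v=0.952381
Sum = 0.084405
NSP = 213735 * 0.084405
= 18040.222


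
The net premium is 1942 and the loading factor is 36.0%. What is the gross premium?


Gross = net * (1 + loading)
= 1942 * (1 + 0.36)
= 1942 * 1.36
= 2641.12


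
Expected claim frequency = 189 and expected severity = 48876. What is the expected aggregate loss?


E[S] = E[N] * E[X]
= 189 * 48876
= 9.2376e+06


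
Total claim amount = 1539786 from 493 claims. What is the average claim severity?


severity = total / number
= 1539786 / 493
= 3123.2982


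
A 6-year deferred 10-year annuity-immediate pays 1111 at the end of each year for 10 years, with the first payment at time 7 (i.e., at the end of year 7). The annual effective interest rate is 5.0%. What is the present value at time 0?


PV at time 6 of the 10-year annuity-immediate:
a_n = 1111 * (1-(1+0.05)^(-10))/0.05 = 8578.8475
Discount back 6 years to time 0:
PV = 8578.8475 * (1+0.05)^(-6)
= 8578.8475 * 0.746215
= 6401.6681


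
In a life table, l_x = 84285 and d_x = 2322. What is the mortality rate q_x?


q_x = d_x / l_x
= 2322 / 84285
= 0.0275


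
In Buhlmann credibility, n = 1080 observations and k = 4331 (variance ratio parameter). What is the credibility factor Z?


Z = n / (n + k)
= 1080 / (1080 + 4331)
= 1080 / 5411
= 0.1996


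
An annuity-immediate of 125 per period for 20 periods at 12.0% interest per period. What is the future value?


FV = PMT * ((1+i)^n - 1) / i
= 125 * ((1.12)^20 - 1) / 0.12
= 125 * (9.646293 - 1) / 0.12
= 9006.5553


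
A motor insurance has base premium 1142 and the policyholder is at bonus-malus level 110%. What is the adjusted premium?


adjusted = base * BM_level / 100
= 1142 * 110 / 100
= 1142 * 1.1
= 1256.2


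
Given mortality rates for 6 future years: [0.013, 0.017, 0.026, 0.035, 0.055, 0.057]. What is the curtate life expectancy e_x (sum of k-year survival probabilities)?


e_x = sum_{k=1}^{n} k_p_x
k_p_x values:
  1_p_x = 0.987
  2_p_x = 0.970221
  3_p_x = 0.944995
  4_p_x = 0.91192
  5_p_x = 0.861765
  6_p_x = 0.812644
e_x = 5.4885


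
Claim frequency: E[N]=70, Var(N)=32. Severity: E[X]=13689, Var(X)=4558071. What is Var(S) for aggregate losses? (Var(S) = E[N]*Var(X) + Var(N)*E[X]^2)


Var(S) = E[N]*Var(X) + Var(N)*E[X]^2
= 70*4558071 + 32*13689^2
= 319064970 + 5996439072
= 6.3155e+09


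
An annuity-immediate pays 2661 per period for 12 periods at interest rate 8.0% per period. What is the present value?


PV = PMT * (1 - (1+i)^(-n)) / i
= 2661 * (1 - (1+0.08)^(-12)) / 0.08
= 2661 * (1 - 0.397114) / 0.08
= 2661 * 7.536078
= 20053.5036


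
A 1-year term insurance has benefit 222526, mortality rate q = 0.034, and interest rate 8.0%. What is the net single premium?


NSP = benefit * q * v
v = 1/(1+i) = 0.925926
NSP = 222526 * 0.034 * 0.925926
= 7005.4481


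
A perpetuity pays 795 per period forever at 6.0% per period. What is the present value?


PV = PMT / i
= 795 / 0.06
= 13250.0


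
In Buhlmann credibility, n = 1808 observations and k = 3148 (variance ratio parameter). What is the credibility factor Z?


Z = n / (n + k)
= 1808 / (1808 + 3148)
= 1808 / 4956
= 0.3648


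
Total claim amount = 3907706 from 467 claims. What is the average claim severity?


severity = total / number
= 3907706 / 467
= 8367.6788


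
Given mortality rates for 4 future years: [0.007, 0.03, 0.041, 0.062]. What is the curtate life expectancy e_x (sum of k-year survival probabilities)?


e_x = sum_{k=1}^{n} k_p_x
k_p_x values:
  1_p_x = 0.993
  2_p_x = 0.96321
  3_p_x = 0.923718
  4_p_x = 0.866448
e_x = 3.7464


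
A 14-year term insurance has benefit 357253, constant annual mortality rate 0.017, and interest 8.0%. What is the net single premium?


NSP = benefit * sum_{k=0}^{n-1} k_p_x * q * v^(k+1)
With constant q=0.017, v=0.925926
Sum = 0.128323
NSP = 357253 * 0.128323
= 45843.7953


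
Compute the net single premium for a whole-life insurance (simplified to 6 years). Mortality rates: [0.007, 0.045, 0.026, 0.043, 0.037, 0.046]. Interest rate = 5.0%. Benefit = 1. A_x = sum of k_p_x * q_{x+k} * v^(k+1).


v = 0.952381
Year 0: k_p_x=1.0, q=0.007, term=0.006667
Year 1: k_p_x=0.993, q=0.045, term=0.040531
Year 2: k_p_x=0.948315, q=0.026, term=0.021299
Year 3: k_p_x=0.923659, q=0.043, term=0.032676
Year 4: k_p_x=0.883941, q=0.037, term=0.025626
Year 5: k_p_x=0.851236, q=0.046, term=0.029219
A_x = 0.156


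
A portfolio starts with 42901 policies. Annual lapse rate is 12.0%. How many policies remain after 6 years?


remaining = initial * (1 - lapse)^years
= 42901 * (1 - 0.12)^6
= 42901 * 0.464404
= 19923.3997


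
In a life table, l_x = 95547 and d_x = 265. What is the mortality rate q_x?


q_x = d_x / l_x
= 265 / 95547
= 0.0028


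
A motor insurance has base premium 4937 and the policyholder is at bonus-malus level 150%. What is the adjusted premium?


adjusted = base * BM_level / 100
= 4937 * 150 / 100
= 4937 * 1.5
= 7405.5


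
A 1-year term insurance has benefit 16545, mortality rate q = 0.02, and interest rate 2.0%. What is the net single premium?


NSP = benefit * q * v
v = 1/(1+i) = 0.980392
NSP = 16545 * 0.02 * 0.980392
= 324.4118


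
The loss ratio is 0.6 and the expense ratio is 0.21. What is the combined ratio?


Combined ratio = loss ratio + expense ratio
= 0.6 + 0.21
= 0.81


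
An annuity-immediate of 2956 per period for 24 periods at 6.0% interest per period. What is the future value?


FV = PMT * ((1+i)^n - 1) / i
= 2956 * ((1.06)^24 - 1) / 0.06
= 2956 * (4.048935 - 1) / 0.06
= 150210.8467


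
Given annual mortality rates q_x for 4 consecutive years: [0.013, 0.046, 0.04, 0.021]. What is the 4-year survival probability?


p_k = 1 - q_k for each year
Survival = product of (1 - q_k)
= 0.987 * 0.954 * 0.96 * 0.979
= 0.885


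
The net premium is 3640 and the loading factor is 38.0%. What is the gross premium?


Gross = net * (1 + loading)
= 3640 * (1 + 0.38)
= 3640 * 1.38
= 5023.2


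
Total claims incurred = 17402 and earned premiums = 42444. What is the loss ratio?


Loss ratio = claims / premiums
= 17402 / 42444
= 0.41


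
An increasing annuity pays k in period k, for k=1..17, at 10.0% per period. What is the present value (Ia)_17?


(Ia)_n = sum_{k=1}^{n} k * v^k, v = 1/(1+i)
v = 0.909091
Sum computed term by term:
(Ia)_17 = 54.6035


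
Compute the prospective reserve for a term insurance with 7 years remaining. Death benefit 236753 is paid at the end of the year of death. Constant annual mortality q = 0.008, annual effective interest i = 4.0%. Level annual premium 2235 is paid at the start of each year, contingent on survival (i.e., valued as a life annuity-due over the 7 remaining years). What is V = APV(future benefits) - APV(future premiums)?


v = 1/(1+i) = 0.961538
APV(future benefits) per unit = sum_{k=0}^{6} k_p_x * q * v^(k+1) = 0.046938
APV(future benefits) = 236753 * 0.046938 = 11112.7819
Life annuity-due factor ä_{x:7} = sum_{k=0}^{6} k_p_x * v^k = 6.101978
APV(future premiums) = 2235 * 6.101978 = 13637.9213
V = 11112.7819 - 13637.9213
= -2525.1394


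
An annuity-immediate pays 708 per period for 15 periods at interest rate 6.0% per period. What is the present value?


PV = PMT * (1 - (1+i)^(-n)) / i
= 708 * (1 - (1+0.06)^(-15)) / 0.06
= 708 * (1 - 0.417265) / 0.06
= 708 * 9.712249
= 6876.2723


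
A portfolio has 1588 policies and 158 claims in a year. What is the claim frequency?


frequency = claims / policies
= 158 / 1588
= 0.0995


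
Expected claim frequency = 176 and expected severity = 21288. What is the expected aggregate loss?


E[S] = E[N] * E[X]
= 176 * 21288
= 3.7467e+06


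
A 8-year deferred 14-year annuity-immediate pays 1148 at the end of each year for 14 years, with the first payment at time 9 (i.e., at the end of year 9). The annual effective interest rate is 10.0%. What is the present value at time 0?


PV at time 8 of the 14-year annuity-immediate:
a_n = 1148 * (1-(1+0.1)^(-14))/0.1 = 8456.9572
Discount back 8 years to time 0:
PV = 8456.9572 * (1+0.1)^(-8)
= 8456.9572 * 0.466507
= 3945.2329


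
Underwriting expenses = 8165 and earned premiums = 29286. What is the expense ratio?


Expense ratio = expenses / premiums
= 8165 / 29286
= 0.2788


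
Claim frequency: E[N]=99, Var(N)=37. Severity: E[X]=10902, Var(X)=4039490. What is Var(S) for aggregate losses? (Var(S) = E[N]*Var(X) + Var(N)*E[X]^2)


Var(S) = E[N]*Var(X) + Var(N)*E[X]^2
= 99*4039490 + 37*10902^2
= 399909510 + 4397583348
= 4.7975e+09


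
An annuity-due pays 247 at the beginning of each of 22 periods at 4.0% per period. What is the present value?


PV_due = PMT * (1-(1+i)^(-n))/i * (1+i)
PV_immediate = 3569.4255
PV_due = 3569.4255 * 1.04
= 3712.2025


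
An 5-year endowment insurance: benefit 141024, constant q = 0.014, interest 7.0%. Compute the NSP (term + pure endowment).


Term component = 7886.6456
Pure endowment = 5_p_x * v^5 * benefit = 0.931933 * 0.712986 * 141024 = 93704.1262
NSP = 101590.7718


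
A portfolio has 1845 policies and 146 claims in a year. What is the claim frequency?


frequency = claims / policies
= 146 / 1845
= 0.0791


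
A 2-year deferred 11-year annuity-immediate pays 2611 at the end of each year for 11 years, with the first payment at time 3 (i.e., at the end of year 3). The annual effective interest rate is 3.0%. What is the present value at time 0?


PV at time 2 of the 11-year annuity-immediate:
a_n = 2611 * (1-(1+0.03)^(-11))/0.03 = 24158.6016
Discount back 2 years to time 0:
PV = 24158.6016 * (1+0.03)^(-2)
= 24158.6016 * 0.942596
= 22771.799


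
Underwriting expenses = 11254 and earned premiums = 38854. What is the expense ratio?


Expense ratio = expenses / premiums
= 11254 / 38854
= 0.2896


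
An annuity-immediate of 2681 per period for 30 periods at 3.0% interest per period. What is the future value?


FV = PMT * ((1+i)^n - 1) / i
= 2681 * ((1.03)^30 - 1) / 0.03
= 2681 * (2.427262 - 1) / 0.03
= 127549.6895


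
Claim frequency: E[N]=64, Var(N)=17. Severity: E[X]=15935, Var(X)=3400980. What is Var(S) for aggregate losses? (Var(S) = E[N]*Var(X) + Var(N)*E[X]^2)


Var(S) = E[N]*Var(X) + Var(N)*E[X]^2
= 64*3400980 + 17*15935^2
= 217662720 + 4316711825
= 4.5344e+09


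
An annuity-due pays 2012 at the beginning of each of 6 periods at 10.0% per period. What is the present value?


PV_due = PMT * (1-(1+i)^(-n))/i * (1+i)
PV_immediate = 8762.7845
PV_due = 8762.7845 * 1.1
= 9639.063


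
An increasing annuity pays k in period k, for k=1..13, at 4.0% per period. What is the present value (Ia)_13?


(Ia)_n = sum_{k=1}^{n} k * v^k, v = 1/(1+i)
v = 0.961538
Sum computed term by term:
(Ia)_13 = 64.4403


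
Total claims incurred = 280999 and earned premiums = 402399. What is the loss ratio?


Loss ratio = claims / premiums
= 280999 / 402399
= 0.6983


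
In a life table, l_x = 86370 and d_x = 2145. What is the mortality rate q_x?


q_x = d_x / l_x
= 2145 / 86370
= 0.0248


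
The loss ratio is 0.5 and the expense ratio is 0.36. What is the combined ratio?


Combined ratio = loss ratio + expense ratio
= 0.5 + 0.36
= 0.86


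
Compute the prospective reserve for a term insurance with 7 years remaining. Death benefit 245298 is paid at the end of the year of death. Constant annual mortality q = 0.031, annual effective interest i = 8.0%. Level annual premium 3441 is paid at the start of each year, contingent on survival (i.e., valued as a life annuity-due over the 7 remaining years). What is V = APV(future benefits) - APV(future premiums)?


v = 1/(1+i) = 0.925926
APV(future benefits) per unit = sum_{k=0}^{6} k_p_x * q * v^(k+1) = 0.14856
APV(future benefits) = 245298 * 0.14856 = 36441.5284
Life annuity-due factor ä_{x:7} = sum_{k=0}^{6} k_p_x * v^k = 5.175647
APV(future premiums) = 3441 * 5.175647 = 17809.4009
V = 36441.5284 - 17809.4009
= 18632.1275


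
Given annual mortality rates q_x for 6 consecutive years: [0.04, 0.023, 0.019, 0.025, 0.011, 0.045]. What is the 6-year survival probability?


p_k = 1 - q_k for each year
Survival = product of (1 - q_k)
= 0.96 * 0.977 * 0.981 * 0.975 * 0.989 * 0.955
= 0.8473


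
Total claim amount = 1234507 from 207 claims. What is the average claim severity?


severity = total / number
= 1234507 / 207
= 5963.8019


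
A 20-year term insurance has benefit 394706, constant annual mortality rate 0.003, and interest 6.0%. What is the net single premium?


NSP = benefit * sum_{k=0}^{n-1} k_p_x * q * v^(k+1)
With constant q=0.003, v=0.943396
Sum = 0.033637
NSP = 394706 * 0.033637
= 13276.7792


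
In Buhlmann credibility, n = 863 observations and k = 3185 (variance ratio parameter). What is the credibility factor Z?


Z = n / (n + k)
= 863 / (863 + 3185)
= 863 / 4048
= 0.2132


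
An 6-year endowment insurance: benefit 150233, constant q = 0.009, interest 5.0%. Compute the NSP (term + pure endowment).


Term component = 6718.8768
Pure endowment = 6_p_x * v^6 * benefit = 0.947201 * 0.746215 * 150233 = 106187.0296
NSP = 112905.9064


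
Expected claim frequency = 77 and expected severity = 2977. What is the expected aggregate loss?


E[S] = E[N] * E[X]
= 77 * 2977
= 229229


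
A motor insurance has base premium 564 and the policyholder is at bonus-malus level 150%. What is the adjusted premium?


adjusted = base * BM_level / 100
= 564 * 150 / 100
= 564 * 1.5
= 846.0


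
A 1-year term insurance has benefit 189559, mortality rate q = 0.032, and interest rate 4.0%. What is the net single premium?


NSP = benefit * q * v
v = 1/(1+i) = 0.961538
NSP = 189559 * 0.032 * 0.961538
= 5832.5846


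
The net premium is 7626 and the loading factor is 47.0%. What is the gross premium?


Gross = net * (1 + loading)
= 7626 * (1 + 0.47)
= 7626 * 1.47
= 11210.22


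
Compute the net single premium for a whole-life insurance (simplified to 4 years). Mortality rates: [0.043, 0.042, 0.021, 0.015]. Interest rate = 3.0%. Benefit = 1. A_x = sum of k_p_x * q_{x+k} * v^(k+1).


v = 0.970874
Year 0: k_p_x=1.0, q=0.043, term=0.041748
Year 1: k_p_x=0.957, q=0.042, term=0.037887
Year 2: k_p_x=0.916806, q=0.021, term=0.017619
Year 3: k_p_x=0.897553, q=0.015, term=0.011962
A_x = 0.1092


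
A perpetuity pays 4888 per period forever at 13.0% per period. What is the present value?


PV = PMT / i
= 4888 / 0.13
= 37600.0


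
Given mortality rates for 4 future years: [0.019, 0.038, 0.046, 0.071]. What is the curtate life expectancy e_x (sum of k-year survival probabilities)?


e_x = sum_{k=1}^{n} k_p_x
k_p_x values:
  1_p_x = 0.981
  2_p_x = 0.943722
  3_p_x = 0.900311
  4_p_x = 0.836389
e_x = 3.6614


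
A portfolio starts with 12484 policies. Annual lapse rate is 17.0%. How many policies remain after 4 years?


remaining = initial * (1 - lapse)^years
= 12484 * (1 - 0.17)^4
= 12484 * 0.474583
= 5924.6968


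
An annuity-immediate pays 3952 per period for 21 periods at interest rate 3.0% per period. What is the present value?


PV = PMT * (1 - (1+i)^(-n)) / i
= 3952 * (1 - (1+0.03)^(-21)) / 0.03
= 3952 * (1 - 0.537549) / 0.03
= 3952 * 15.415024
= 60920.1754


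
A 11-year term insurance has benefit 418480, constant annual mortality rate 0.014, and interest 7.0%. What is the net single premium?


NSP = benefit * sum_{k=0}^{n-1} k_p_x * q * v^(k+1)
With constant q=0.014, v=0.934579
Sum = 0.09886
NSP = 418480 * 0.09886
= 41370.8763


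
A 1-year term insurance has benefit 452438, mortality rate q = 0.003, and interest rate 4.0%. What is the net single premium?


NSP = benefit * q * v
v = 1/(1+i) = 0.961538
NSP = 452438 * 0.003 * 0.961538
= 1305.1096


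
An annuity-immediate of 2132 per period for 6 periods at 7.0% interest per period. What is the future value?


FV = PMT * ((1+i)^n - 1) / i
= 2132 * ((1.07)^6 - 1) / 0.07
= 2132 * (1.50073 - 1) / 0.07
= 15250.8159


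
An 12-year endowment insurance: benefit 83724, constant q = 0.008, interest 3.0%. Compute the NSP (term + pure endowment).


Term component = 6399.467
Pure endowment = 12_p_x * v^12 * benefit = 0.908113 * 0.70138 * 83724 = 53326.5317
NSP = 59725.9987


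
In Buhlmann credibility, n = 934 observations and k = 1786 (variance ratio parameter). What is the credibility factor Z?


Z = n / (n + k)
= 934 / (934 + 1786)
= 934 / 2720
= 0.3434


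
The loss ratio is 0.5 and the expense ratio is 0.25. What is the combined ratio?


Combined ratio = loss ratio + expense ratio
= 0.5 + 0.25
= 0.75


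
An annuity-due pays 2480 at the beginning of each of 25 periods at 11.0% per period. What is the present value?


PV_due = PMT * (1-(1+i)^(-n))/i * (1+i)
PV_immediate = 20885.9268
PV_due = 20885.9268 * 1.11
= 23183.3787


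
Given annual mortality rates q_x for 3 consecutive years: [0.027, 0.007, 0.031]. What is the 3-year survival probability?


p_k = 1 - q_k for each year
Survival = product of (1 - q_k)
= 0.973 * 0.993 * 0.969
= 0.9362


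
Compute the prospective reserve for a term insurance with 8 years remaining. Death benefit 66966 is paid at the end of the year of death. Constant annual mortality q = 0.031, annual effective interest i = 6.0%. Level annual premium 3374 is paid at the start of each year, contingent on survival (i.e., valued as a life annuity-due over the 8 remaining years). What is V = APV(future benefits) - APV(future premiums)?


v = 1/(1+i) = 0.943396
APV(future benefits) per unit = sum_{k=0}^{7} k_p_x * q * v^(k+1) = 0.174523
APV(future benefits) = 66966 * 0.174523 = 11687.134
Life annuity-due factor ä_{x:8} = sum_{k=0}^{7} k_p_x * v^k = 5.967574
APV(future premiums) = 3374 * 5.967574 = 20134.5957
V = 11687.134 - 20134.5957
= -8447.4617


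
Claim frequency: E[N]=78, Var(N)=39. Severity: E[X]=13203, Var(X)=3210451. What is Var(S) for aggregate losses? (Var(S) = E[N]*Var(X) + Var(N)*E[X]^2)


Var(S) = E[N]*Var(X) + Var(N)*E[X]^2
= 78*3210451 + 39*13203^2
= 250415178 + 6798449151
= 7.0489e+09


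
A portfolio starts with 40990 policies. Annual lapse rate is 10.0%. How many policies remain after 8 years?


remaining = initial * (1 - lapse)^years
= 40990 * (1 - 0.1)^8
= 40990 * 0.430467
= 17644.8509


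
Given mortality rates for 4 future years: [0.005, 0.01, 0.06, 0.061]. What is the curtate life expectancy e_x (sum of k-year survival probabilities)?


e_x = sum_{k=1}^{n} k_p_x
k_p_x values:
  1_p_x = 0.995
  2_p_x = 0.98505
  3_p_x = 0.925947
  4_p_x = 0.869464
e_x = 3.7755


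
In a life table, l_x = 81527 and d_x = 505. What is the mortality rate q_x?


q_x = d_x / l_x
= 505 / 81527
= 0.0062


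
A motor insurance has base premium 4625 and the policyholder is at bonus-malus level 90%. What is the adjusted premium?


adjusted = base * BM_level / 100
= 4625 * 90 / 100
= 4625 * 0.9
= 4162.5


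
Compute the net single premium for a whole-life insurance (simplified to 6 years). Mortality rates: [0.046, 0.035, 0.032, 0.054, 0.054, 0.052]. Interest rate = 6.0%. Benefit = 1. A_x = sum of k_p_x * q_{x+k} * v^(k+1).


v = 0.943396
Year 0: k_p_x=1.0, q=0.046, term=0.043396
Year 1: k_p_x=0.954, q=0.035, term=0.029717
Year 2: k_p_x=0.92061, q=0.032, term=0.024735
Year 3: k_p_x=0.89115, q=0.054, term=0.038117
Year 4: k_p_x=0.843028, q=0.054, term=0.034018
Year 5: k_p_x=0.797505, q=0.052, term=0.029235
A_x = 0.1992


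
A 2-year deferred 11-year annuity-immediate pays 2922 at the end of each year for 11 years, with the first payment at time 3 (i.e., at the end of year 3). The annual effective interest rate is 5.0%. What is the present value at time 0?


PV at time 2 of the 11-year annuity-immediate:
a_n = 2922 * (1-(1+0.05)^(-11))/0.05 = 24271.3423
Discount back 2 years to time 0:
PV = 24271.3423 * (1+0.05)^(-2)
= 24271.3423 * 0.907029
= 22014.823


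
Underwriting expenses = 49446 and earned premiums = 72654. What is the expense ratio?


Expense ratio = expenses / premiums
= 49446 / 72654
= 0.6806


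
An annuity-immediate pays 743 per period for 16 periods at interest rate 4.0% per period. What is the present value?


PV = PMT * (1 - (1+i)^(-n)) / i
= 743 * (1 - (1+0.04)^(-16)) / 0.04
= 743 * (1 - 0.533908) / 0.04
= 743 * 11.652296
= 8657.6556


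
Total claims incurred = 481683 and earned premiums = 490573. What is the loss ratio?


Loss ratio = claims / premiums
= 481683 / 490573
= 0.9819


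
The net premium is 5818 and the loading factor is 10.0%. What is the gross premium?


Gross = net * (1 + loading)
= 5818 * (1 + 0.1)
= 5818 * 1.1
= 6399.8


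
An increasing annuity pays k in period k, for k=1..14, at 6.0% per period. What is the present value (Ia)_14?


(Ia)_n = sum_{k=1}^{n} k * v^k, v = 1/(1+i)
v = 0.943396
Sum computed term by term:
(Ia)_14 = 61.0078


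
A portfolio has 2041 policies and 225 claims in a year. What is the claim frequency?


frequency = claims / policies
= 225 / 2041
= 0.1102


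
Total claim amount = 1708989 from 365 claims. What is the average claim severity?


severity = total / number
= 1708989 / 365
= 4682.1616


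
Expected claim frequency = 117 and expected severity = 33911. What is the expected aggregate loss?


E[S] = E[N] * E[X]
= 117 * 33911
= 3.9676e+06


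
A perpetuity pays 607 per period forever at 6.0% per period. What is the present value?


PV = PMT / i
= 607 / 0.06
= 10116.6667


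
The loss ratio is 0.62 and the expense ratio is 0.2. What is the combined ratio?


Combined ratio = loss ratio + expense ratio
= 0.62 + 0.2
= 0.82


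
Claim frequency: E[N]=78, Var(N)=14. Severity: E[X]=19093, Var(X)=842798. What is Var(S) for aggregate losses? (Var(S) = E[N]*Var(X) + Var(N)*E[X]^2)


Var(S) = E[N]*Var(X) + Var(N)*E[X]^2
= 78*842798 + 14*19093^2
= 65738244 + 5103597086
= 5.1693e+09


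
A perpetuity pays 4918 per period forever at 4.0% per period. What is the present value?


PV = PMT / i
= 4918 / 0.04
= 122950.0


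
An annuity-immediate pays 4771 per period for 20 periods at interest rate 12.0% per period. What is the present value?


PV = PMT * (1 - (1+i)^(-n)) / i
= 4771 * (1 - (1+0.12)^(-20)) / 0.12
= 4771 * (1 - 0.103667) / 0.12
= 4771 * 7.469444
= 35636.7155


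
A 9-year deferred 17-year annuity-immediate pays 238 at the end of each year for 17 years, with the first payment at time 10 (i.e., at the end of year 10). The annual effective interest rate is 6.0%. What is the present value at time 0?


PV at time 9 of the 17-year annuity-immediate:
a_n = 238 * (1-(1+0.06)^(-17))/0.06 = 2493.5878
Discount back 9 years to time 0:
PV = 2493.5878 * (1+0.06)^(-9)
= 2493.5878 * 0.591898
= 1475.9508


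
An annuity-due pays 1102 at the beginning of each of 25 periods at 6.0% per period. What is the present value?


PV_due = PMT * (1-(1+i)^(-n))/i * (1+i)
PV_immediate = 14087.2585
PV_due = 14087.2585 * 1.06
= 14932.494


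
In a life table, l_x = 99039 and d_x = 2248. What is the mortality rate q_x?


q_x = d_x / l_x
= 2248 / 99039
= 0.0227


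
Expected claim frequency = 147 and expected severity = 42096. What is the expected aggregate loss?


E[S] = E[N] * E[X]
= 147 * 42096
= 6.1881e+06


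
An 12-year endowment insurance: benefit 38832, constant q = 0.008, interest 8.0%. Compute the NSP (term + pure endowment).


Term component = 2257.1124
Pure endowment = 12_p_x * v^12 * benefit = 0.908113 * 0.397114 * 38832 = 14003.7632
NSP = 16260.8757


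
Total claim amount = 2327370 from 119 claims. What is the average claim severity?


severity = total / number
= 2327370 / 119
= 19557.7311


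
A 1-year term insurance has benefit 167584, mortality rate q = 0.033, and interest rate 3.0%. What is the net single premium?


NSP = benefit * q * v
v = 1/(1+i) = 0.970874
NSP = 167584 * 0.033 * 0.970874
= 5369.1961


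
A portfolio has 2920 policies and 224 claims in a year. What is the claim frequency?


frequency = claims / policies
= 224 / 2920
= 0.0767


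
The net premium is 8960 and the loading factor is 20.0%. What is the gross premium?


Gross = net * (1 + loading)
= 8960 * (1 + 0.2)
= 8960 * 1.2
= 10752.0


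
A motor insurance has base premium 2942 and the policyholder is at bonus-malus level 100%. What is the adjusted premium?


adjusted = base * BM_level / 100
= 2942 * 100 / 100
= 2942 * 1.0
= 2942.0
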